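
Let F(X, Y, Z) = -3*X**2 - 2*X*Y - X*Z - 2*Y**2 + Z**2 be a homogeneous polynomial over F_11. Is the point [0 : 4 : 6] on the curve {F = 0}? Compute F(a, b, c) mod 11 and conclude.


F(0,4,6) ≡ 4 (mod 11); P is NOT on the curve.

Evaluate F(0, 4, 6) term-by-term (mod 11).
  -3*X**2 ↦ -3·0·1·1 = 0
  -2*X*Y ↦ -2·0·4·1 = 0
  -X*Z ↦ -1·0·1·6 = 0
  -2*Y**2 ↦ -2·1·16·1 = -32
  Z**2 ↦ 1·1·1·36 = 36
Sum: F(0, 4, 6) = (0) + (0) + (0) + (-32) + (36) = 4.
Reducing mod 11: 4 ≡ 4 (mod 11).
Since F(a, b, c) ≡ 4 ≠ 0 (mod 11), P does NOT lie on the curve.


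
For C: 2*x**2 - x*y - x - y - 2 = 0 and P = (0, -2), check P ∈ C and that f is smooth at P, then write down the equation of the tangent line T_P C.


Tangent line at P: x - y - 2 = 0.

Step 1: f(0, -2) = 0, so P lies on C.
Step 2: partial derivatives
  f_x(x, y) = 4*x - y - 1, f_y(x, y) = -x - 1.
  f_x(P) = 1, f_y(P) = -1 (gradient nonzero, so P is smooth).
Step 3: tangent line at P: 1·(x − 0) + -1·(y − -2) = 0.
Expanding: x - y - 2 = 0.


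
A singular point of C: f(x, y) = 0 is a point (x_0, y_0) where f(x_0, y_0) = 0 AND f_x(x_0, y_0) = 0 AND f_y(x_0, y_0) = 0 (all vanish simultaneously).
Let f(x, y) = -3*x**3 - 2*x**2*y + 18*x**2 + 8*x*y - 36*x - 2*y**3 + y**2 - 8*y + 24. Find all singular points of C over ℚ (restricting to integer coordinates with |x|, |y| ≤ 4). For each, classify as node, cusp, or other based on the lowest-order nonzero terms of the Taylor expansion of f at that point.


Singular points: {(2, 0)}; classification: cusp.

Compute partial derivatives:
  f_x = -9*x**2 - 4*x*y + 36*x + 8*y - 36.
  f_y = -2*x**2 + 8*x - 6*y**2 + 2*y - 8.
Scan x_0 ∈ {−4, ..., 4}. For each x_0, f_y(x_0, y) is a polynomial in y; find its integer roots y ∈ {−4, ..., 4}, then test f_x and f at those candidates.
  x = -4: f_y(-4, y) = -6*y**2 + 2*y - 72; no integer root y with |y| ≤ 4.
  x = -3: f_y(-3, y) = -6*y**2 + 2*y - 50; no integer root y with |y| ≤ 4.
  x = -2: f_y(-2, y) = -6*y**2 + 2*y - 32; no integer root y with |y| ≤ 4.
  x = -1: f_y(-1, y) = -6*y**2 + 2*y - 18; no integer root y with |y| ≤ 4.
  x = 0: f_y(0, y) = -6*y**2 + 2*y - 8; no integer root y with |y| ≤ 4.
  x = 1: f_y(1, y) = -6*y**2 + 2*y - 2; no integer root y with |y| ≤ 4.
  x = 2: f_y(2, y) = -6*y**2 + 2*y; vanishes at y ∈ {0}. (2, 0): f_x = 0, f = 0 — SINGULAR.
  x = 3: f_y(3, y) = -6*y**2 + 2*y - 2; no integer root y with |y| ≤ 4.
  x = 4: f_y(4, y) = -6*y**2 + 2*y - 8; no integer root y with |y| ≤ 4.
Only singular point on the grid: (2, 0).
Classify: substitute x = 2 + u, y = 0 + v and expand: f = -3*u**3 - 2*u**2*v - 2*v**3 + v**2.
No constant or linear terms (consistent with a singular point). Quadratic part: v**2. Cubic part: -3*u**3 - 2*u**2*v - 2*v**3.
The quadratic part v**2 is a perfect square, so there is a single (double) tangent line v = 0, i.e. y = 0. Restricting the cubic part to that line (v = 0) leaves -3*u**3 ≠ 0, so f is not divisible by v and the branch is v² ≈ 3*u**3 to lowest order — this is a cusp.
Classification: cusp.


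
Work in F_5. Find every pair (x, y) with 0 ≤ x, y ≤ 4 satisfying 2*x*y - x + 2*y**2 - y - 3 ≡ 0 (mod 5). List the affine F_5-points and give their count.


Affine F_5-points: {(0, 4), (2, 0), (2, 1), (4, 2)}; count = 4.

For each of the 25 pairs (x, y) ∈ F_5², evaluate f(x, y) mod 5. Record the zeros.
  x = 0: [0↦2, 1↦3, 2↦3, 3↦2, 4↦0]  zeros at y ∈ {4}
  x = 1: [0↦1, 1↦4, 2↦1, 3↦2, 4↦2]  zeros at y ∈ ∅
  x = 2: [0↦0, 1↦0, 2↦4, 3↦2, 4↦4]  zeros at y ∈ {0, 1}
  x = 3: [0↦4, 1↦1, 2↦2, 3↦2, 4↦1]  zeros at y ∈ ∅
  x = 4: [0↦3, 1↦2, 2↦0, 3↦2, 4↦3]  zeros at y ∈ {2}
Collecting zeros: affine points = {(0, 4), (2, 0), (2, 1), (4, 2)}.
Total count |C(F_5)_aff| = 4.


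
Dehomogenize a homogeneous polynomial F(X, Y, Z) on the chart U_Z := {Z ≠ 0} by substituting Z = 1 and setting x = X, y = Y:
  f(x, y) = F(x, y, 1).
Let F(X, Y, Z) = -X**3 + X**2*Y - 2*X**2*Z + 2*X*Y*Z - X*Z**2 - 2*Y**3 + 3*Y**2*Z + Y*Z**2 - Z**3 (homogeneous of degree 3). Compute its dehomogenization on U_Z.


f(x, y) = -x**3 + x**2*y - 2*x**2 + 2*x*y - x - 2*y**3 + 3*y**2 + y - 1

On U_Z we set Z = 1. Each monomial c·X^i·Y^j·Z^k in F becomes c·x^i·y^j·1^k = c·x^i·y^j.
Substituting Z = 1: F(X, Y, 1) = -x**3 + x**2*y - 2*x**2 + 2*x*y - x - 2*y**3 + 3*y**2 + y - 1.
Note: deg(f) ≤ deg(F) = 3; strict inequality happens when F is divisible by Z (lost terms).


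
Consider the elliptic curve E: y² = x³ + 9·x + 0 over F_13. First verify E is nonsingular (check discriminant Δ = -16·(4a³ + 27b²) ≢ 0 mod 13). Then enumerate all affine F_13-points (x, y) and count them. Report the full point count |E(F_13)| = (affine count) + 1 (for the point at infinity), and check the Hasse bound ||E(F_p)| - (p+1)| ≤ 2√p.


Affine points = {(0, 0), (1, 6), (1, 7), (2, 0), (4, 3), (4, 10), (5, 1), (5, 12), (6, 6), (6, 7), (7, 4), (7, 9), (8, 5), (8, 8), (9, 2), (9, 11), (11, 0), (12, 4), (12, 9)}; affine count = 19; |E(F_13)| = 20.

Discriminant check: Δ ∝ 4a³ + 27b² = 4·9³ + 27·0² = 4·729 + 27·0 ≡ 4 (mod 13). Nonzero ⇒ E is nonsingular.
For each x ∈ F_13, compute rhs = x³ + 9·x + 0 mod 13, then count y ∈ F_13 with y² ≡ rhs.
  x = 0: rhs = 0, matching y values: 0 (1 points).
  x = 1: rhs = 10, matching y values: 6, 7 (2 points).
  x = 2: rhs = 0, matching y values: 0 (1 points).
  x = 3: rhs = 2, matching y values: none (0 points).
  x = 4: rhs = 9, matching y values: 3, 10 (2 points).
  x = 5: rhs = 1, matching y values: 1, 12 (2 points).
  x = 6: rhs = 10, matching y values: 6, 7 (2 points).
  x = 7: rhs = 3, matching y values: 4, 9 (2 points).
  x = 8: rhs = 12, matching y values: 5, 8 (2 points).
  x = 9: rhs = 4, matching y values: 2, 11 (2 points).
  x = 10: rhs = 11, matching y values: none (0 points).
  x = 11: rhs = 0, matching y values: 0 (1 points).
  x = 12: rhs = 3, matching y values: 4, 9 (2 points).
Total affine count: 19.
Full point count |E(F_13)| = 19 + 1 = 20.
Hasse bound: |20 − (13+1)| = |6| = 6 ≤ 2√13 ≈ 7.2111 ✓.


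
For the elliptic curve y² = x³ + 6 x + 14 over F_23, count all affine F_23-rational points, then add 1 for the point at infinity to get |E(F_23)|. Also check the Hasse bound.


Affine points = {(3, 6), (3, 17), (5, 10), (5, 13), (6, 6), (6, 17), (7, 10), (7, 13), (10, 4), (10, 19), (11, 10), (11, 13), (13, 9), (13, 14), (14, 6), (14, 17), (15, 11), (15, 12), (19, 8), (19, 15)}; affine count = 20; |E(F_23)| = 21.

Discriminant check: Δ ∝ 4a³ + 27b² = 4·6³ + 27·14² = 4·216 + 27·196 ≡ 15 (mod 23). Nonzero ⇒ E is nonsingular.
For each x ∈ F_23, compute rhs = x³ + 6·x + 14 mod 23, then count y ∈ F_23 with y² ≡ rhs.
  x = 0: rhs = 14, matching y values: none (0 points).
  x = 1: rhs = 21, matching y values: none (0 points).
  x = 2: rhs = 11, matching y values: none (0 points).
  x = 3: rhs = 13, matching y values: 6, 17 (2 points).
  x = 4: rhs = 10, matching y values: none (0 points).
  x = 5: rhs = 8, matching y values: 10, 13 (2 points).
  x = 6: rhs = 13, matching y values: 6, 17 (2 points).
  x = 7: rhs = 8, matching y values: 10, 13 (2 points).
  x = 8: rhs = 22, matching y values: none (0 points).
  x = 9: rhs = 15, matching y values: none (0 points).
  x = 10: rhs = 16, matching y values: 4, 19 (2 points).
  x = 11: rhs = 8, matching y values: 10, 13 (2 points).
  x = 12: rhs = 20, matching y values: none (0 points).
  x = 13: rhs = 12, matching y values: 9, 14 (2 points).
  x = 14: rhs = 13, matching y values: 6, 17 (2 points).
  x = 15: rhs = 6, matching y values: 11, 12 (2 points).
  x = 16: rhs = 20, matching y values: none (0 points).
  x = 17: rhs = 15, matching y values: none (0 points).
  x = 18: rhs = 20, matching y values: none (0 points).
  x = 19: rhs = 18, matching y values: 8, 15 (2 points).
  x = 20: rhs = 15, matching y values: none (0 points).
  x = 21: rhs = 17, matching y values: none (0 points).
  x = 22: rhs = 7, matching y values: none (0 points).
Total affine count: 20.
Full point count |E(F_23)| = 20 + 1 = 21.
Hasse bound: |21 − (23+1)| = |-3| = 3 ≤ 2√23 ≈ 9.5917 ✓.


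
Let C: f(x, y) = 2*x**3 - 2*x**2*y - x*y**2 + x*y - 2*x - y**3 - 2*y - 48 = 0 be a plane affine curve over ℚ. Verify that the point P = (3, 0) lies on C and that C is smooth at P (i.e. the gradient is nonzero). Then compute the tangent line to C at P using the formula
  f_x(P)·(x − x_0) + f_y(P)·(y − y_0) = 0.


Tangent line at P: 52*x - 17*y - 156 = 0.

Step 1: f(3, 0) = 0, so P lies on C.
Step 2: partial derivatives
  f_x(x, y) = 6*x**2 - 4*x*y - y**2 + y - 2, f_y(x, y) = -2*x**2 - 2*x*y + x - 3*y**2 - 2.
  f_x(P) = 52, f_y(P) = -17 (gradient nonzero, so P is smooth).
Step 3: tangent line at P: 52·(x − 3) + -17·(y − 0) = 0.
Expanding: 52*x - 17*y - 156 = 0.


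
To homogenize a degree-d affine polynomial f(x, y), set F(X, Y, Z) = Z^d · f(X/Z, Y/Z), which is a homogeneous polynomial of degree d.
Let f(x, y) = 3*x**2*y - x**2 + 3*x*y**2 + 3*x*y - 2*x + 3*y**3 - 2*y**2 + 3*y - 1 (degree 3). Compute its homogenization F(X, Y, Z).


F(X, Y, Z) = 3*X**2*Y - X**2*Z + 3*X*Y**2 + 3*X*Y*Z - 2*X*Z**2 + 3*Y**3 - 2*Y**2*Z + 3*Y*Z**2 - Z**3

deg(f) = 3.
Substitute x = X/Z, y = Y/Z into f, then multiply by Z^3.
  monomial 3·x^2·y^1 ↦ 3·X^2·Y^1·Z^0.
  monomial -1·x^2·y^0 ↦ -1·X^2·Y^0·Z^1.
  monomial 3·x^1·y^2 ↦ 3·X^1·Y^2·Z^0.
  monomial 3·x^1·y^1 ↦ 3·X^1·Y^1·Z^1.
  monomial -2·x^1·y^0 ↦ -2·X^1·Y^0·Z^2.
  monomial 3·x^0·y^3 ↦ 3·X^0·Y^3·Z^0.
  monomial -2·x^0·y^2 ↦ -2·X^0·Y^2·Z^1.
  monomial 3·x^0·y^1 ↦ 3·X^0·Y^1·Z^2.
  monomial -1·x^0·y^0 ↦ -1·X^0·Y^0·Z^3.
Collecting: F(X, Y, Z) = 3*X**2*Y - X**2*Z + 3*X*Y**2 + 3*X*Y*Z - 2*X*Z**2 + 3*Y**3 - 2*Y**2*Z + 3*Y*Z**2 - Z**3.


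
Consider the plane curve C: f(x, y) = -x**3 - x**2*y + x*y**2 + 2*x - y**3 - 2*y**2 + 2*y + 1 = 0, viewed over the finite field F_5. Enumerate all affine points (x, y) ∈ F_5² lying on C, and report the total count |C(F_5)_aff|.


Affine F_5-points: {(0, 1), (2, 2), (2, 4), (3, 0), (4, 0)}; count = 5.

For each of the 25 pairs (x, y) ∈ F_5², evaluate f(x, y) mod 5. Record the zeros.
  x = 0: [0↦1, 1↦0, 2↦4, 3↦2, 4↦3]  zeros at y ∈ {1}
  x = 1: [0↦2, 1↦1, 2↦2, 3↦4, 4↦1]  zeros at y ∈ ∅
  x = 2: [0↦2, 1↦4, 2↦0, 3↦4, 4↦0]  zeros at y ∈ {2, 4}
  x = 3: [0↦0, 1↦3, 2↦2, 3↦1, 4↦4]  zeros at y ∈ {0}
  x = 4: [0↦0, 1↦2, 2↦2, 3↦4, 4↦2]  zeros at y ∈ {0}
Collecting zeros: affine points = {(0, 1), (2, 2), (2, 4), (3, 0), (4, 0)}.
Total count |C(F_5)_aff| = 5.


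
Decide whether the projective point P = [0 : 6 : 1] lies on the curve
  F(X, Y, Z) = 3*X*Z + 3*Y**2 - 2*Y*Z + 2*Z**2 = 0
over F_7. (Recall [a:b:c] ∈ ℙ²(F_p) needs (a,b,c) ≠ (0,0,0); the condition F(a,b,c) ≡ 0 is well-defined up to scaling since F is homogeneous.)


F(0,6,1) ≡ 0 (mod 7); P is on the curve.

Evaluate F(0, 6, 1) term-by-term (mod 7).
  3*X*Z ↦ 3·0·1·1 = 0
  3*Y**2 ↦ 3·1·36·1 = 108
  -2*Y*Z ↦ -2·1·6·1 = -12
  2*Z**2 ↦ 2·1·1·1 = 2
Sum: F(0, 6, 1) = (0) + (108) + (-12) + (2) = 98.
Reducing mod 7: 98 ≡ 0 (mod 7).
Since F(a, b, c) ≡ 0 (mod 7), P lies on the curve.


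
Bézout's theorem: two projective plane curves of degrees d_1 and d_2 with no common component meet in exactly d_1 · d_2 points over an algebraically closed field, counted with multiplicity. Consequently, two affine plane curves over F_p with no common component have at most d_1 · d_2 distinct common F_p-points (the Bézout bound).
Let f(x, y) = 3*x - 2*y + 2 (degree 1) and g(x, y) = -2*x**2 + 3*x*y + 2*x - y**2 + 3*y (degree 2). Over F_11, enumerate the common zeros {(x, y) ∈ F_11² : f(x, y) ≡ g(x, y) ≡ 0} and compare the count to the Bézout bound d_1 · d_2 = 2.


Common zeros: ∅; count = 0; Bézout bound = 2.

deg(f) = 1, deg(g) = 2, so Bézout bound = 2.
Scan x ∈ F_11. For each x, list the y ∈ F_11 with f(x, y) ≡ 0 and those with g(x, y) ≡ 0 (mod 11); the common zeros in that column are the intersection.
  x = 0: f ≡ 0 at y ∈ {1}; g ≡ 0 at y ∈ {0, 3}; common: ∅.
  x = 1: f ≡ 0 at y ∈ {8}; g ≡ 0 at y ∈ {0, 6}; common: ∅.
  x = 2: f ≡ 0 at y ∈ {4}; g ≡ 0 at y ∈ ∅; common: ∅.
  x = 3: f ≡ 0 at y ∈ {0}; g ≡ 0 at y ∈ ∅; common: ∅.
  x = 4: f ≡ 0 at y ∈ {7}; g ≡ 0 at y ∈ ∅; common: ∅.
  x = 5: f ≡ 0 at y ∈ {3}; g ≡ 0 at y ∈ ∅; common: ∅.
  x = 6: f ≡ 0 at y ∈ {10}; g ≡ 0 at y ∈ {2, 8}; common: ∅.
  x = 7: f ≡ 0 at y ∈ {6}; g ≡ 0 at y ∈ {5, 8}; common: ∅.
  x = 8: f ≡ 0 at y ∈ {2}; g ≡ 0 at y ∈ ∅; common: ∅.
  x = 9: f ≡ 0 at y ∈ {9}; g ≡ 0 at y ∈ {2, 6}; common: ∅.
  x = 10: f ≡ 0 at y ∈ {5}; g ≡ 0 at y ∈ ∅; common: ∅.
Collecting: common zeros = ∅, so the count is 0.
Comparison with the Bézout bound: 0 ≤ 2 = deg(f)·deg(g), as expected for curves with no common component (the affine F_11-count falls short of the bound because intersections may lie at infinity, over extension fields, or carry multiplicity).


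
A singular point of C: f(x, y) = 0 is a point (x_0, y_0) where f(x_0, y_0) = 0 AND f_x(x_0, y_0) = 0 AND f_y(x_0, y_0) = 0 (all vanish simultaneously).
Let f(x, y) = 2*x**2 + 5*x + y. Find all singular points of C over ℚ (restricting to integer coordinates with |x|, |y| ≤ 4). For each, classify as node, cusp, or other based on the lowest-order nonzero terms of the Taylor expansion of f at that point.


No singular points in the scanned grid; C is smooth there.

Compute partial derivatives:
  f_x = 4*x + 5.
  f_y = 1.
f_y = 1 is a nonzero constant, so f_y never vanishes: no point (x, y) can satisfy f = f_x = f_y = 0. In particular no (x, y) ∈ {−4, ..., 4}² is singular; the curve is smooth.


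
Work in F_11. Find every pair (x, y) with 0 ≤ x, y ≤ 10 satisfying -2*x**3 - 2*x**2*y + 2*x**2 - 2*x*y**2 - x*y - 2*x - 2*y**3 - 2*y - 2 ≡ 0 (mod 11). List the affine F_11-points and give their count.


Affine F_11-points: {(0, 2), (3, 0), (4, 1), (5, 8), (6, 0), (8, 6), (10, 6), (10, 7), (10, 10)}; count = 9.

For each of the 121 pairs (x, y) ∈ F_11², evaluate f(x, y) mod 11. Record the zeros.
  x = 0: [0↦9, 1↦5, 2↦0, 3↦4, 4↦5, 5↦2, 6↦5, 7↦2, 8↦3, 9↦7, 10↦2]  zeros at y ∈ {2}
  x = 1: [0↦7, 1↦9, 2↦6, 3↦8, 4↦3, 5↦1, 6↦1, 7↦2, 8↦3, 9↦3, 10↦1]  zeros at y ∈ ∅
  x = 2: [0↦8, 1↦1, 2↦7, 3↦3, 4↦10, 5↦5, 6↦9, 7↦10, 8↦7, 9↦10, 10↦7]  zeros at y ∈ ∅
  x = 3: [0↦0, 1↦2, 2↦2, 3↦10, 4↦3, 5↦2, 6↦6, 7↦3, 8↦3, 9↦5, 10↦8]  zeros at y ∈ {0}
  x = 4: [0↦4, 1↦0, 2↦1, 3↦6, 4↦3, 5↦2, 6↦2, 7↦2, 8↦1, 9↦9, 10↦3]  zeros at y ∈ {1}
  x = 5: [0↦8, 1↦5, 2↦3, 3↦1, 4↦9, 5↦4, 6↦7, 7↦6, 8↦0, 9↦10, 10↦2]  zeros at y ∈ {8}
  x = 6: [0↦0, 1↦5, 2↦7, 3↦5, 4↦9, 5↦7, 6↦9, 7↦3, 8↦10, 9↦7, 10↦4]  zeros at y ∈ {0}
  x = 7: [0↦1, 1↦10, 2↦1, 3↦6, 4↦2, 5↦10, 6↦7, 7↦3, 8↦8, 9↦10, 10↦8]  zeros at y ∈ ∅
  x = 8: [0↦10, 1↦8, 2↦6, 3↦3, 4↦9, 5↦1, 6↦0, 7↦5, 8↦4, 9↦7, 10↦2]  zeros at y ∈ {6}
  x = 9: [0↦4, 1↦9, 2↦10, 3↦6, 4↦7, 5↦1, 6↦9, 7↦8, 8↦8, 9↦8, 10↦7]  zeros at y ∈ ∅
  x = 10: [0↦4, 1↦1, 2↦1, 3↦3, 4↦6, 5↦9, 6↦0, 7↦0, 8↦8, 9↦1, 10↦0]  zeros at y ∈ {6, 7, 10}
Collecting zeros: affine points = {(0, 2), (3, 0), (4, 1), (5, 8), (6, 0), (8, 6), (10, 6), (10, 7), (10, 10)}.
Total count |C(F_11)_aff| = 9.


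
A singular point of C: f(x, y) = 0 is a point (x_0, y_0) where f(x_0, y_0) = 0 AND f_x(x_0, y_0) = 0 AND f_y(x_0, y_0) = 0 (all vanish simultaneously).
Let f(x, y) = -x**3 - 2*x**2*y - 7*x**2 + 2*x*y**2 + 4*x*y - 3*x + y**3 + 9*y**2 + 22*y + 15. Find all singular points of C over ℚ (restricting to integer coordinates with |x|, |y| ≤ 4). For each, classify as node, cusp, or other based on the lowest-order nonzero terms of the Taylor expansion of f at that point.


Singular points: {(-1, -2)}; classification: cusp.

Compute partial derivatives:
  f_x = -3*x**2 - 4*x*y - 14*x + 2*y**2 + 4*y - 3.
  f_y = -2*x**2 + 4*x*y + 4*x + 3*y**2 + 18*y + 22.
Scan x_0 ∈ {−4, ..., 4}. For each x_0, f_y(x_0, y) is a polynomial in y; find its integer roots y ∈ {−4, ..., 4}, then test f_x and f at those candidates.
  x = -4: f_y(-4, y) = 3*y**2 + 2*y - 26; no integer root y with |y| ≤ 4.
  x = -3: f_y(-3, y) = 3*y**2 + 6*y - 8; no integer root y with |y| ≤ 4.
  x = -2: f_y(-2, y) = 3*y**2 + 10*y + 6; no integer root y with |y| ≤ 4.
  x = -1: f_y(-1, y) = 3*y**2 + 14*y + 16; vanishes at y ∈ {-2}. (-1, -2): f_x = 0, f = 0 — SINGULAR.
  x = 0: f_y(0, y) = 3*y**2 + 18*y + 22; no integer root y with |y| ≤ 4.
  x = 1: f_y(1, y) = 3*y**2 + 22*y + 24; no integer root y with |y| ≤ 4.
  x = 2: f_y(2, y) = 3*y**2 + 26*y + 22; no integer root y with |y| ≤ 4.
  x = 3: f_y(3, y) = 3*y**2 + 30*y + 16; no integer root y with |y| ≤ 4.
  x = 4: f_y(4, y) = 3*y**2 + 34*y + 6; no integer root y with |y| ≤ 4.
Only singular point on the grid: (-1, -2).
Classify: substitute x = -1 + u, y = -2 + v and expand: f = -u**3 - 2*u**2*v + 2*u*v**2 + v**3 + v**2.
No constant or linear terms (consistent with a singular point). Quadratic part: v**2. Cubic part: -u**3 - 2*u**2*v + 2*u*v**2 + v**3.
The quadratic part v**2 is a perfect square, so there is a single (double) tangent line v = 0, i.e. y = -2. Restricting the cubic part to that line (v = 0) leaves -u**3 ≠ 0, so f is not divisible by v and the branch is v² ≈ u**3 to lowest order — this is a cusp.
Classification: cusp.


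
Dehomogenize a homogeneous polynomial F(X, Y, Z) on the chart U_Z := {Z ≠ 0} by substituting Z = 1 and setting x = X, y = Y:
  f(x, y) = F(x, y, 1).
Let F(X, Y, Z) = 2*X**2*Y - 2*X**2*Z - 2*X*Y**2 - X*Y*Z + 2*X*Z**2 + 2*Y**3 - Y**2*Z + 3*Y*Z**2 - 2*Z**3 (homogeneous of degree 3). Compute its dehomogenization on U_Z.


f(x, y) = 2*x**2*y - 2*x**2 - 2*x*y**2 - x*y + 2*x + 2*y**3 - y**2 + 3*y - 2

On U_Z we set Z = 1. Each monomial c·X^i·Y^j·Z^k in F becomes c·x^i·y^j·1^k = c·x^i·y^j.
Substituting Z = 1: F(X, Y, 1) = 2*x**2*y - 2*x**2 - 2*x*y**2 - x*y + 2*x + 2*y**3 - y**2 + 3*y - 2.
Note: deg(f) ≤ deg(F) = 3; strict inequality happens when F is divisible by Z (lost terms).


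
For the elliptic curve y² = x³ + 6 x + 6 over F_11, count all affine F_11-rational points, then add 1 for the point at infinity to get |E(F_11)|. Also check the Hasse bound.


Affine points = {(2, 2), (2, 9), (6, 4), (6, 7), (8, 4), (8, 7)}; affine count = 6; |E(F_11)| = 7.

Discriminant check: Δ ∝ 4a³ + 27b² = 4·6³ + 27·6² = 4·216 + 27·36 ≡ 10 (mod 11). Nonzero ⇒ E is nonsingular.
For each x ∈ F_11, compute rhs = x³ + 6·x + 6 mod 11, then count y ∈ F_11 with y² ≡ rhs.
  x = 0: rhs = 6, matching y values: none (0 points).
  x = 1: rhs = 2, matching y values: none (0 points).
  x = 2: rhs = 4, matching y values: 2, 9 (2 points).
  x = 3: rhs = 7, matching y values: none (0 points).
  x = 4: rhs = 6, matching y values: none (0 points).
  x = 5: rhs = 7, matching y values: none (0 points).
  x = 6: rhs = 5, matching y values: 4, 7 (2 points).
  x = 7: rhs = 6, matching y values: none (0 points).
  x = 8: rhs = 5, matching y values: 4, 7 (2 points).
  x = 9: rhs = 8, matching y values: none (0 points).
  x = 10: rhs = 10, matching y values: none (0 points).
Total affine count: 6.
Full point count |E(F_11)| = 6 + 1 = 7.
Hasse bound: |7 − (11+1)| = |-5| = 5 ≤ 2√11 ≈ 6.6332 ✓.


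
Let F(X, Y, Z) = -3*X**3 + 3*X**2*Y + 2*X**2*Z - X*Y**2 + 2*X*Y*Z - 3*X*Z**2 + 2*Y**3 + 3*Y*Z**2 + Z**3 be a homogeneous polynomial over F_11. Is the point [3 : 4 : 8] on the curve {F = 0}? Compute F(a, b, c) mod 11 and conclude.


F(3,4,8) ≡ 3 (mod 11); P is NOT on the curve.

Evaluate F(3, 4, 8) term-by-term (mod 11).
  -3*X**3 ↦ -3·27·1·1 = -81
  3*X**2*Y ↦ 3·9·4·1 = 108
  2*X**2*Z ↦ 2·9·1·8 = 144
  -X*Y**2 ↦ -1·3·16·1 = -48
  2*X*Y*Z ↦ 2·3·4·8 = 192
  -3*X*Z**2 ↦ -3·3·1·64 = -576
  2*Y**3 ↦ 2·1·64·1 = 128
  3*Y*Z**2 ↦ 3·1·4·64 = 768
  Z**3 ↦ 1·1·1·512 = 512
Sum: F(3, 4, 8) = (-81) + (108) + (144) + (-48) + (192) + (-576) + (128) + (768) + (512) = 1147.
Reducing mod 11: 1147 ≡ 3 (mod 11).
Since F(a, b, c) ≡ 3 ≠ 0 (mod 11), P does NOT lie on the curve.


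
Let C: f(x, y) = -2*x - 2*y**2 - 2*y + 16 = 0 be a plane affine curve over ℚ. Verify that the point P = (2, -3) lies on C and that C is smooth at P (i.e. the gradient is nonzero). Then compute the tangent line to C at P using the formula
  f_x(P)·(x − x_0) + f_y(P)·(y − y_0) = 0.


Tangent line at P: -2*x + 10*y + 34 = 0.

Step 1: f(2, -3) = 0, so P lies on C.
Step 2: partial derivatives
  f_x(x, y) = -2, f_y(x, y) = -4*y - 2.
  f_x(P) = -2, f_y(P) = 10 (gradient nonzero, so P is smooth).
Step 3: tangent line at P: -2·(x − 2) + 10·(y − -3) = 0.
Expanding: -2*x + 10*y + 34 = 0.


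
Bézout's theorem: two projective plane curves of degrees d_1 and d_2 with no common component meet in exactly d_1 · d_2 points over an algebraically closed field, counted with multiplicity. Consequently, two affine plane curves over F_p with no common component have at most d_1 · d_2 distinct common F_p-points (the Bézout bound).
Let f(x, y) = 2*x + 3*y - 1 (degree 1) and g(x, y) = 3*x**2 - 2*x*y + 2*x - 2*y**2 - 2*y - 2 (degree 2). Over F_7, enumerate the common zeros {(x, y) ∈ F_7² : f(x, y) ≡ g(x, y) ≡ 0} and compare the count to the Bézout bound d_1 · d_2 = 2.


Common zeros: ∅; count = 0; Bézout bound = 2.

deg(f) = 1, deg(g) = 2, so Bézout bound = 2.
Scan x ∈ F_7. For each x, list the y ∈ F_7 with f(x, y) ≡ 0 and those with g(x, y) ≡ 0 (mod 7); the common zeros in that column are the intersection.
  x = 0: f ≡ 0 at y ∈ {5}; g ≡ 0 at y ∈ {2, 4}; common: ∅.
  x = 1: f ≡ 0 at y ∈ {2}; g ≡ 0 at y ∈ ∅; common: ∅.
  x = 2: f ≡ 0 at y ∈ {6}; g ≡ 0 at y ∈ {0, 4}; common: ∅.
  x = 3: f ≡ 0 at y ∈ {3}; g ≡ 0 at y ∈ {1, 2}; common: ∅.
  x = 4: f ≡ 0 at y ∈ {0}; g ≡ 0 at y ∈ {1}; common: ∅.
  x = 5: f ≡ 0 at y ∈ {4}; g ≡ 0 at y ∈ ∅; common: ∅.
  x = 6: f ≡ 0 at y ∈ {1}; g ≡ 0 at y ∈ ∅; common: ∅.
Collecting: common zeros = ∅, so the count is 0.
Comparison with the Bézout bound: 0 ≤ 2 = deg(f)·deg(g), as expected for curves with no common component (the affine F_7-count falls short of the bound because intersections may lie at infinity, over extension fields, or carry multiplicity).


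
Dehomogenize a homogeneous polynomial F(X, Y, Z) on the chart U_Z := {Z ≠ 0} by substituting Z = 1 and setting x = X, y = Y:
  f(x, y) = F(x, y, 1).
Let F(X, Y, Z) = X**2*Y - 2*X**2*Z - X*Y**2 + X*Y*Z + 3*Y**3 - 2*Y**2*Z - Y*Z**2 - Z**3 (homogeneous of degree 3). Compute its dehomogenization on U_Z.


f(x, y) = x**2*y - 2*x**2 - x*y**2 + x*y + 3*y**3 - 2*y**2 - y - 1

On U_Z we set Z = 1. Each monomial c·X^i·Y^j·Z^k in F becomes c·x^i·y^j·1^k = c·x^i·y^j.
Substituting Z = 1: F(X, Y, 1) = x**2*y - 2*x**2 - x*y**2 + x*y + 3*y**3 - 2*y**2 - y - 1.
Note: deg(f) ≤ deg(F) = 3; strict inequality happens when F is divisible by Z (lost terms).


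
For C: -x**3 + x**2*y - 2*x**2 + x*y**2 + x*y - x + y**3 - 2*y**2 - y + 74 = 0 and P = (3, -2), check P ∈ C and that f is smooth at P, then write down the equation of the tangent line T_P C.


Tangent line at P: -50*x + 19*y + 188 = 0.

Step 1: f(3, -2) = 0, so P lies on C.
Step 2: partial derivatives
  f_x(x, y) = -3*x**2 + 2*x*y - 4*x + y**2 + y - 1, f_y(x, y) = x**2 + 2*x*y + x + 3*y**2 - 4*y - 1.
  f_x(P) = -50, f_y(P) = 19 (gradient nonzero, so P is smooth).
Step 3: tangent line at P: -50·(x − 3) + 19·(y − -2) = 0.
Expanding: -50*x + 19*y + 188 = 0.


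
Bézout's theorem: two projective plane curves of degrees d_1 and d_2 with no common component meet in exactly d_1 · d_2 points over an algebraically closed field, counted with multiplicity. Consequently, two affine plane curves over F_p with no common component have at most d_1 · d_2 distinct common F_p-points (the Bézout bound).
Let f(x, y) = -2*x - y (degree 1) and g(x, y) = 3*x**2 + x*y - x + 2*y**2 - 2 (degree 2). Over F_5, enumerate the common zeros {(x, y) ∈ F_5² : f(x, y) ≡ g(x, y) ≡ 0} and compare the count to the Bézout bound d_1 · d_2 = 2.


Common zeros: ∅; count = 0; Bézout bound = 2.

deg(f) = 1, deg(g) = 2, so Bézout bound = 2.
Scan x ∈ F_5. For each x, list the y ∈ F_5 with f(x, y) ≡ 0 and those with g(x, y) ≡ 0 (mod 5); the common zeros in that column are the intersection.
  x = 0: f ≡ 0 at y ∈ {0}; g ≡ 0 at y ∈ {1, 4}; common: ∅.
  x = 1: f ≡ 0 at y ∈ {3}; g ≡ 0 at y ∈ {0, 2}; common: ∅.
  x = 2: f ≡ 0 at y ∈ {1}; g ≡ 0 at y ∈ {2}; common: ∅.
  x = 3: f ≡ 0 at y ∈ {4}; g ≡ 0 at y ∈ ∅; common: ∅.
  x = 4: f ≡ 0 at y ∈ {2}; g ≡ 0 at y ∈ {4}; common: ∅.
Collecting: common zeros = ∅, so the count is 0.
Comparison with the Bézout bound: 0 ≤ 2 = deg(f)·deg(g), as expected for curves with no common component (the affine F_5-count falls short of the bound because intersections may lie at infinity, over extension fields, or carry multiplicity).


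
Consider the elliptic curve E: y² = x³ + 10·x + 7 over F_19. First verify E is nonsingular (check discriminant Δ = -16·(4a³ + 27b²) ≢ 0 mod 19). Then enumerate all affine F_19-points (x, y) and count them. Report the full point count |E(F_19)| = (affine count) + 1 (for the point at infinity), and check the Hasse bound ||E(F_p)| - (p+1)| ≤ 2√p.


Affine points = {(0, 8), (0, 11), (2, 4), (2, 15), (3, 8), (3, 11), (4, 4), (4, 15), (5, 7), (5, 12), (6, 6), (6, 13), (9, 3), (9, 16), (10, 9), (10, 10), (11, 2), (11, 17), (13, 4), (13, 15), (15, 6), (15, 13), (16, 8), (16, 11), (17, 6), (17, 13)}; affine count = 26; |E(F_19)| = 27.

Discriminant check: Δ ∝ 4a³ + 27b² = 4·10³ + 27·7² = 4·1000 + 27·49 ≡ 3 (mod 19). Nonzero ⇒ E is nonsingular.
For each x ∈ F_19, compute rhs = x³ + 10·x + 7 mod 19, then count y ∈ F_19 with y² ≡ rhs.
  x = 0: rhs = 7, matching y values: 8, 11 (2 points).
  x = 1: rhs = 18, matching y values: none (0 points).
  x = 2: rhs = 16, matching y values: 4, 15 (2 points).
  x = 3: rhs = 7, matching y values: 8, 11 (2 points).
  x = 4: rhs = 16, matching y values: 4, 15 (2 points).
  x = 5: rhs = 11, matching y values: 7, 12 (2 points).
  x = 6: rhs = 17, matching y values: 6, 13 (2 points).
  x = 7: rhs = 2, matching y values: none (0 points).
  x = 8: rhs = 10, matching y values: none (0 points).
  x = 9: rhs = 9, matching y values: 3, 16 (2 points).
  x = 10: rhs = 5, matching y values: 9, 10 (2 points).
  x = 11: rhs = 4, matching y values: 2, 17 (2 points).
  x = 12: rhs = 12, matching y values: none (0 points).
  x = 13: rhs = 16, matching y values: 4, 15 (2 points).
  x = 14: rhs = 3, matching y values: none (0 points).
  x = 15: rhs = 17, matching y values: 6, 13 (2 points).
  x = 16: rhs = 7, matching y values: 8, 11 (2 points).
  x = 17: rhs = 17, matching y values: 6, 13 (2 points).
  x = 18: rhs = 15, matching y values: none (0 points).
Total affine count: 26.
Full point count |E(F_19)| = 26 + 1 = 27.
Hasse bound: |27 − (19+1)| = |7| = 7 ≤ 2√19 ≈ 8.7178 ✓.


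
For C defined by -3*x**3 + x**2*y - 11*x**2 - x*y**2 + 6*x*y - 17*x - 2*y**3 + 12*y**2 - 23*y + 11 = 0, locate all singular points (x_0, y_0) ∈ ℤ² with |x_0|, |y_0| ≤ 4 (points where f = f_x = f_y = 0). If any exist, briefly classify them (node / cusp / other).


Singular points: {(-1, 2)}; classification: cusp.

Compute partial derivatives:
  f_x = -9*x**2 + 2*x*y - 22*x - y**2 + 6*y - 17.
  f_y = x**2 - 2*x*y + 6*x - 6*y**2 + 24*y - 23.
Scan x_0 ∈ {−4, ..., 4}. For each x_0, f_y(x_0, y) is a polynomial in y; find its integer roots y ∈ {−4, ..., 4}, then test f_x and f at those candidates.
  x = -4: f_y(-4, y) = -6*y**2 + 32*y - 31; no integer root y with |y| ≤ 4.
  x = -3: f_y(-3, y) = -6*y**2 + 30*y - 32; no integer root y with |y| ≤ 4.
  x = -2: f_y(-2, y) = -6*y**2 + 28*y - 31; no integer root y with |y| ≤ 4.
  x = -1: f_y(-1, y) = -6*y**2 + 26*y - 28; vanishes at y ∈ {2}. (-1, 2): f_x = 0, f = 0 — SINGULAR.
  x = 0: f_y(0, y) = -6*y**2 + 24*y - 23; no integer root y with |y| ≤ 4.
  x = 1: f_y(1, y) = -6*y**2 + 22*y - 16; vanishes at y ∈ {1}. (1, 1): f_x = -41 ≠ 0.
  x = 2: f_y(2, y) = -6*y**2 + 20*y - 7; no integer root y with |y| ≤ 4.
  x = 3: f_y(3, y) = -6*y**2 + 18*y + 4; no integer root y with |y| ≤ 4.
  x = 4: f_y(4, y) = -6*y**2 + 16*y + 17; no integer root y with |y| ≤ 4.
Only singular point on the grid: (-1, 2).
Classify: substitute x = -1 + u, y = 2 + v and expand: f = -3*u**3 + u**2*v - u*v**2 - 2*v**3 + v**2.
No constant or linear terms (consistent with a singular point). Quadratic part: v**2. Cubic part: -3*u**3 + u**2*v - u*v**2 - 2*v**3.
The quadratic part v**2 is a perfect square, so there is a single (double) tangent line v = 0, i.e. y = 2. Restricting the cubic part to that line (v = 0) leaves -3*u**3 ≠ 0, so f is not divisible by v and the branch is v² ≈ 3*u**3 to lowest order — this is a cusp.
Classification: cusp.


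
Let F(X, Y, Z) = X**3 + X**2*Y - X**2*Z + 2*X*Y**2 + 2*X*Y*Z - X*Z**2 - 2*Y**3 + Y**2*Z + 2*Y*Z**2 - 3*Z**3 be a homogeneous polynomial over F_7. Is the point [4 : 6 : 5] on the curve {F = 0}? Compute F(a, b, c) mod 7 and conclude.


F(4,6,5) ≡ 6 (mod 7); P is NOT on the curve.

Evaluate F(4, 6, 5) term-by-term (mod 7).
  X**3 ↦ 1·64·1·1 = 64
  X**2*Y ↦ 1·16·6·1 = 96
  -X**2*Z ↦ -1·16·1·5 = -80
  2*X*Y**2 ↦ 2·4·36·1 = 288
  2*X*Y*Z ↦ 2·4·6·5 = 240
  -X*Z**2 ↦ -1·4·1·25 = -100
  -2*Y**3 ↦ -2·1·216·1 = -432
  Y**2*Z ↦ 1·1·36·5 = 180
  2*Y*Z**2 ↦ 2·1·6·25 = 300
  -3*Z**3 ↦ -3·1·1·125 = -375
Sum: F(4, 6, 5) = (64) + (96) + (-80) + (288) + (240) + (-100) + (-432) + (180) + (300) + (-375) = 181.
Reducing mod 7: 181 ≡ 6 (mod 7).
Since F(a, b, c) ≡ 6 ≠ 0 (mod 7), P does NOT lie on the curve.


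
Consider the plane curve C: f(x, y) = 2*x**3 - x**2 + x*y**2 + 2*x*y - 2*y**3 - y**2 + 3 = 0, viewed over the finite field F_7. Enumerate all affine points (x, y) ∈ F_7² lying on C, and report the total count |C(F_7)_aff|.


Affine F_7-points: {(0, 1), (2, 6), (4, 3), (4, 6), (5, 6), (6, 0), (6, 2), (6, 4)}; count = 8.

For each of the 49 pairs (x, y) ∈ F_7², evaluate f(x, y) mod 7. Record the zeros.
  x = 0: [0↦3, 1↦0, 2↦4, 3↦3, 4↦6, 5↦1, 6↦4]  zeros at y ∈ {1}
  x = 1: [0↦4, 1↦4, 2↦6, 3↦5, 4↦3, 5↦2, 6↦4]  zeros at y ∈ ∅
  x = 2: [0↦1, 1↦4, 2↦4, 3↦3, 4↦3, 5↦6, 6↦0]  zeros at y ∈ {6}
  x = 3: [0↦6, 1↦5, 2↦3, 3↦2, 4↦4, 5↦4, 6↦4]  zeros at y ∈ ∅
  x = 4: [0↦3, 1↦5, 2↦1, 3↦0, 4↦4, 5↦1, 6↦0]  zeros at y ∈ {3, 6}
  x = 5: [0↦4, 1↦2, 2↦3, 3↦2, 4↦1, 5↦2, 6↦0]  zeros at y ∈ {6}
  x = 6: [0↦0, 1↦1, 2↦0, 3↦6, 4↦0, 5↦5, 6↦2]  zeros at y ∈ {0, 2, 4}
Collecting zeros: affine points = {(0, 1), (2, 6), (4, 3), (4, 6), (5, 6), (6, 0), (6, 2), (6, 4)}.
Total count |C(F_7)_aff| = 8.


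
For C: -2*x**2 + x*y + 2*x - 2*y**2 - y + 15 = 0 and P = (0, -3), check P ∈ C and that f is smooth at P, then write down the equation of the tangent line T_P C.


Tangent line at P: -x + 11*y + 33 = 0.

Step 1: f(0, -3) = 0, so P lies on C.
Step 2: partial derivatives
  f_x(x, y) = -4*x + y + 2, f_y(x, y) = x - 4*y - 1.
  f_x(P) = -1, f_y(P) = 11 (gradient nonzero, so P is smooth).
Step 3: tangent line at P: -1·(x − 0) + 11·(y − -3) = 0.
Expanding: -x + 11*y + 33 = 0.


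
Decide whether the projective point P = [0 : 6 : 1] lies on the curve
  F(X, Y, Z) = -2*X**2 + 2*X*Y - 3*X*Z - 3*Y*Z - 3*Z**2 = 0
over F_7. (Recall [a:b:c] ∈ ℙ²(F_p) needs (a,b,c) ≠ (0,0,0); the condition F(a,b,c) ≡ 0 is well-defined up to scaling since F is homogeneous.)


F(0,6,1) ≡ 0 (mod 7); P is on the curve.

Evaluate F(0, 6, 1) term-by-term (mod 7).
  -2*X**2 ↦ -2·0·1·1 = 0
  2*X*Y ↦ 2·0·6·1 = 0
  -3*X*Z ↦ -3·0·1·1 = 0
  -3*Y*Z ↦ -3·1·6·1 = -18
  -3*Z**2 ↦ -3·1·1·1 = -3
Sum: F(0, 6, 1) = (0) + (0) + (0) + (-18) + (-3) = -21.
Reducing mod 7: -21 ≡ 0 (mod 7).
Since F(a, b, c) ≡ 0 (mod 7), P lies on the curve.


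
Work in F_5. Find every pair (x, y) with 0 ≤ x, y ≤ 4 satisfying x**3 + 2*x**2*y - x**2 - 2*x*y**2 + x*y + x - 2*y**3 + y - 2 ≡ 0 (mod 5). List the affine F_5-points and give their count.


Affine F_5-points: {(1, 4), (4, 0), (4, 3)}; count = 3.

For each of the 25 pairs (x, y) ∈ F_5², evaluate f(x, y) mod 5. Record the zeros.
  x = 0: [0↦3, 1↦2, 2↦4, 3↦2, 4↦4]  zeros at y ∈ ∅
  x = 1: [0↦4, 1↦4, 2↦3, 3↦4, 4↦0]  zeros at y ∈ {4}
  x = 2: [0↦4, 1↦4, 2↦4, 3↦2, 4↦1]  zeros at y ∈ ∅
  x = 3: [0↦4, 1↦3, 2↦3, 3↦2, 4↦3]  zeros at y ∈ ∅
  x = 4: [0↦0, 1↦2, 2↦1, 3↦0, 4↦2]  zeros at y ∈ {0, 3}
Collecting zeros: affine points = {(1, 4), (4, 0), (4, 3)}.
Total count |C(F_5)_aff| = 3.


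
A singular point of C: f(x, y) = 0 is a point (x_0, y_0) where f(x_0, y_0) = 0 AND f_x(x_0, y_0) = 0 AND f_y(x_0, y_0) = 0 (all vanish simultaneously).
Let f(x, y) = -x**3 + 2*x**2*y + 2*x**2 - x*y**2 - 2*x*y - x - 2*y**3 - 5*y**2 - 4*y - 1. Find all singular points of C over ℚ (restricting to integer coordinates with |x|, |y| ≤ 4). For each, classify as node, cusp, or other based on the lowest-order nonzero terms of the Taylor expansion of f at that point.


Singular points: {(0, -1)}; classification: cusp.

Compute partial derivatives:
  f_x = -3*x**2 + 4*x*y + 4*x - y**2 - 2*y - 1.
  f_y = 2*x**2 - 2*x*y - 2*x - 6*y**2 - 10*y - 4.
Scan x_0 ∈ {−4, ..., 4}. For each x_0, f_y(x_0, y) is a polynomial in y; find its integer roots y ∈ {−4, ..., 4}, then test f_x and f at those candidates.
  x = -4: f_y(-4, y) = -6*y**2 - 2*y + 36; no integer root y with |y| ≤ 4.
  x = -3: f_y(-3, y) = -6*y**2 - 4*y + 20; no integer root y with |y| ≤ 4.
  x = -2: f_y(-2, y) = -6*y**2 - 6*y + 8; no integer root y with |y| ≤ 4.
  x = -1: f_y(-1, y) = -6*y**2 - 8*y; vanishes at y ∈ {0}. (-1, 0): f_x = -8 ≠ 0.
  x = 0: f_y(0, y) = -6*y**2 - 10*y - 4; vanishes at y ∈ {-1}. (0, -1): f_x = 0, f = 0 — SINGULAR.
  x = 1: f_y(1, y) = -6*y**2 - 12*y - 4; no integer root y with |y| ≤ 4.
  x = 2: f_y(2, y) = -6*y**2 - 14*y; vanishes at y ∈ {0}. (2, 0): f_x = -5 ≠ 0.
  x = 3: f_y(3, y) = -6*y**2 - 16*y + 8; no integer root y with |y| ≤ 4.
  x = 4: f_y(4, y) = -6*y**2 - 18*y + 20; no integer root y with |y| ≤ 4.
Only singular point on the grid: (0, -1).
Classify: substitute x = 0 + u, y = -1 + v and expand: f = -u**3 + 2*u**2*v - u*v**2 - 2*v**3 + v**2.
No constant or linear terms (consistent with a singular point). Quadratic part: v**2. Cubic part: -u**3 + 2*u**2*v - u*v**2 - 2*v**3.
The quadratic part v**2 is a perfect square, so there is a single (double) tangent line v = 0, i.e. y = -1. Restricting the cubic part to that line (v = 0) leaves -u**3 ≠ 0, so f is not divisible by v and the branch is v² ≈ u**3 to lowest order — this is a cusp.
Classification: cusp.


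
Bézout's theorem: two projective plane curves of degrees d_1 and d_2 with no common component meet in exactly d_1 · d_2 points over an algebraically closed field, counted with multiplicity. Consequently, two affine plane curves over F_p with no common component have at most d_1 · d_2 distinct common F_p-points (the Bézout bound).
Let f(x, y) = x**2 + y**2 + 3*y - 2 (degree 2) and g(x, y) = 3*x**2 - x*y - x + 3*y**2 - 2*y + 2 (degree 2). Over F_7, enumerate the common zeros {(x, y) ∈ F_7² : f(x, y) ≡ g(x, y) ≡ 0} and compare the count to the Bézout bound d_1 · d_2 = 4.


Common zeros: {(4, 4), (5, 5)}; count = 2; Bézout bound = 4.

deg(f) = 2, deg(g) = 2, so Bézout bound = 4.
Scan x ∈ F_7. For each x, list the y ∈ F_7 with f(x, y) ≡ 0 and those with g(x, y) ≡ 0 (mod 7); the common zeros in that column are the intersection.
  x = 0: f ≡ 0 at y ∈ ∅; g ≡ 0 at y ∈ {4, 6}; common: ∅.
  x = 1: f ≡ 0 at y ∈ ∅; g ≡ 0 at y ∈ ∅; common: ∅.
  x = 2: f ≡ 0 at y ∈ {5, 6}; g ≡ 0 at y ∈ ∅; common: ∅.
  x = 3: f ≡ 0 at y ∈ {0, 4}; g ≡ 0 at y ∈ {2}; common: ∅.
  x = 4: f ≡ 0 at y ∈ {0, 4}; g ≡ 0 at y ∈ {4, 5}; common: {4}.
  x = 5: f ≡ 0 at y ∈ {5, 6}; g ≡ 0 at y ∈ {2, 5}; common: {5}.
  x = 6: f ≡ 0 at y ∈ ∅; g ≡ 0 at y ∈ ∅; common: ∅.
Collecting: common zeros = {(4, 4), (5, 5)}, so the count is 2.
Comparison with the Bézout bound: 2 ≤ 4 = deg(f)·deg(g), as expected for curves with no common component (the affine F_7-count falls short of the bound because intersections may lie at infinity, over extension fields, or carry multiplicity).


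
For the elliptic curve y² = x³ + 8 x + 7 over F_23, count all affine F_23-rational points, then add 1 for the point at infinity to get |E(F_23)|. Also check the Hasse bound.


Affine points = {(1, 4), (1, 19), (2, 10), (2, 13), (3, 9), (3, 14), (6, 8), (6, 15), (8, 10), (8, 13), (9, 7), (9, 16), (10, 11), (10, 12), (11, 0), (13, 10), (13, 13), (15, 11), (15, 12), (18, 7), (18, 16), (19, 7), (19, 16), (20, 5), (20, 18), (21, 11), (21, 12)}; affine count = 27; |E(F_23)| = 28.

Discriminant check: Δ ∝ 4a³ + 27b² = 4·8³ + 27·7² = 4·512 + 27·49 ≡ 13 (mod 23). Nonzero ⇒ E is nonsingular.
For each x ∈ F_23, compute rhs = x³ + 8·x + 7 mod 23, then count y ∈ F_23 with y² ≡ rhs.
  x = 0: rhs = 7, matching y values: none (0 points).
  x = 1: rhs = 16, matching y values: 4, 19 (2 points).
  x = 2: rhs = 8, matching y values: 10, 13 (2 points).
  x = 3: rhs = 12, matching y values: 9, 14 (2 points).
  x = 4: rhs = 11, matching y values: none (0 points).
  x = 5: rhs = 11, matching y values: none (0 points).
  x = 6: rhs = 18, matching y values: 8, 15 (2 points).
  x = 7: rhs = 15, matching y values: none (0 points).
  x = 8: rhs = 8, matching y values: 10, 13 (2 points).
  x = 9: rhs = 3, matching y values: 7, 16 (2 points).
  x = 10: rhs = 6, matching y values: 11, 12 (2 points).
  x = 11: rhs = 0, matching y values: 0 (1 points).
  x = 12: rhs = 14, matching y values: none (0 points).
  x = 13: rhs = 8, matching y values: 10, 13 (2 points).
  x = 14: rhs = 11, matching y values: none (0 points).
  x = 15: rhs = 6, matching y values: 11, 12 (2 points).
  x = 16: rhs = 22, matching y values: none (0 points).
  x = 17: rhs = 19, matching y values: none (0 points).
  x = 18: rhs = 3, matching y values: 7, 16 (2 points).
  x = 19: rhs = 3, matching y values: 7, 16 (2 points).
  x = 20: rhs = 2, matching y values: 5, 18 (2 points).
  x = 21: rhs = 6, matching y values: 11, 12 (2 points).
  x = 22: rhs = 21, matching y values: none (0 points).
Total affine count: 27.
Full point count |E(F_23)| = 27 + 1 = 28.
Hasse bound: |28 − (23+1)| = |4| = 4 ≤ 2√23 ≈ 9.5917 ✓.


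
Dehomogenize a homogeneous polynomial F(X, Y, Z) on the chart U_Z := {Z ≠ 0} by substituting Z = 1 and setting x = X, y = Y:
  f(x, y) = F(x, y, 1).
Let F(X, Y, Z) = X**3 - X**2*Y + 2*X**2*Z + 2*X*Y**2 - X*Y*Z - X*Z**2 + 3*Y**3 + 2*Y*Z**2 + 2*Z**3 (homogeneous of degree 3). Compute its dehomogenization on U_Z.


f(x, y) = x**3 - x**2*y + 2*x**2 + 2*x*y**2 - x*y - x + 3*y**3 + 2*y + 2

On U_Z we set Z = 1. Each monomial c·X^i·Y^j·Z^k in F becomes c·x^i·y^j·1^k = c·x^i·y^j.
Substituting Z = 1: F(X, Y, 1) = x**3 - x**2*y + 2*x**2 + 2*x*y**2 - x*y - x + 3*y**3 + 2*y + 2.
Note: deg(f) ≤ deg(F) = 3; strict inequality happens when F is divisible by Z (lost terms).


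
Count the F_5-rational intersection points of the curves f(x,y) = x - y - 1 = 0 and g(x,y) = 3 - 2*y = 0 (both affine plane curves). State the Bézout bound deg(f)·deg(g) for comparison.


Common zeros: {(0, 4)}; count = 1; Bézout bound = 1.

deg(f) = 1, deg(g) = 1, so Bézout bound = 1.
Scan x ∈ F_5. For each x, list the y ∈ F_5 with f(x, y) ≡ 0 and those with g(x, y) ≡ 0 (mod 5); the common zeros in that column are the intersection.
  x = 0: f ≡ 0 at y ∈ {4}; g ≡ 0 at y ∈ {4}; common: {4}.
  x = 1: f ≡ 0 at y ∈ {0}; g ≡ 0 at y ∈ {4}; common: ∅.
  x = 2: f ≡ 0 at y ∈ {1}; g ≡ 0 at y ∈ {4}; common: ∅.
  x = 3: f ≡ 0 at y ∈ {2}; g ≡ 0 at y ∈ {4}; common: ∅.
  x = 4: f ≡ 0 at y ∈ {3}; g ≡ 0 at y ∈ {4}; common: ∅.
Collecting: common zeros = {(0, 4)}, so the count is 1.
Comparison with the Bézout bound: 1 ≤ 1 = deg(f)·deg(g), as expected for curves with no common component (the bound is attained).
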